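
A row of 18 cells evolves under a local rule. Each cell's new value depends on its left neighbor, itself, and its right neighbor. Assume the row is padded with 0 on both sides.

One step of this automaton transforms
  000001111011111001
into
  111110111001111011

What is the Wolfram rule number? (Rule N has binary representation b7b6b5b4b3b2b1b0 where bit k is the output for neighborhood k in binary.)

position 6: 111 → 1  (bit 7 = 1)
position 8: 110 → 1  (bit 6 = 1)
position 9: 101 → 0  (bit 5 = 0)
position 15: 100 → 0  (bit 4 = 0)
position 5: 011 → 0  (bit 3 = 0)
position 17: 010 → 1  (bit 2 = 1)
position 4: 001 → 1  (bit 1 = 1)
position 0: 000 → 1  (bit 0 = 1)
bits b7..b0 = 11000111 = 199

199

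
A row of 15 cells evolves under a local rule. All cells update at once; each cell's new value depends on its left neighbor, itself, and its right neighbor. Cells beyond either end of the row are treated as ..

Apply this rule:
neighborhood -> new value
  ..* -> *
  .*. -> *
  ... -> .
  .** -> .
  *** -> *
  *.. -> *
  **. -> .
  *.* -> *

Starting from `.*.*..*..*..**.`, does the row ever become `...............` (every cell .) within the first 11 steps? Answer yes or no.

no

step 1: ************..*
step 2: .**********.***
step 3: *.********.*.*.
step 4: **.******.*****
step 5: ..*.****.*.***.
step 6: .***.**.***.*.*
step 7: *.*.*..*.*.****
step 8: ***********.**.
step 9: .*********.*..*
step 10: *.*******.*****
step 11: **.*****.*.***.
step 11 is **.*****.*.***., still not uniform .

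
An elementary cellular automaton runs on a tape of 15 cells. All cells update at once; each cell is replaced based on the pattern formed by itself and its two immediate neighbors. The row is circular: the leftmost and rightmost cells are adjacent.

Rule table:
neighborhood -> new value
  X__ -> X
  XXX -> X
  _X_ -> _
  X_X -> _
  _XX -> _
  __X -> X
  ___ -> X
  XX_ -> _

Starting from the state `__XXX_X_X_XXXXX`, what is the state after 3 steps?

XXXX_XXXXX___XX

XX_X_______XXX_
____XXXXXXX_X__
XXXX_XXXXX___XX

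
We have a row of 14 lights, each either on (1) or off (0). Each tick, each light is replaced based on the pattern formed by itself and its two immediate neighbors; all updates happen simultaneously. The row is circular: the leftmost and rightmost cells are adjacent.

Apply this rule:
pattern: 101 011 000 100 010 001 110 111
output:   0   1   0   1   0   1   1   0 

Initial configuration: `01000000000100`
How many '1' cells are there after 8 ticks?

tick 1: 10100000001010
tick 2: 00010000010000
tick 3: 00101000101000
tick 4: 01000101000100
tick 5: 10101000101010
tick 6: 00000101000000
tick 7: 00001000100000
tick 8: 00010101010000
count of 1: 4

4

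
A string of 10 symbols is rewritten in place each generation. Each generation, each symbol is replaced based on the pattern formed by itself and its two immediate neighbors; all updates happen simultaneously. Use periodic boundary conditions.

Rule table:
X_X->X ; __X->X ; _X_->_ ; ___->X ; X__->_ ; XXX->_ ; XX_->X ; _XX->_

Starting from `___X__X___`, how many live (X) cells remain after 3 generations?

XXX__X__XX
__X_X__X__
XX_X__X__X
count of X: 5

5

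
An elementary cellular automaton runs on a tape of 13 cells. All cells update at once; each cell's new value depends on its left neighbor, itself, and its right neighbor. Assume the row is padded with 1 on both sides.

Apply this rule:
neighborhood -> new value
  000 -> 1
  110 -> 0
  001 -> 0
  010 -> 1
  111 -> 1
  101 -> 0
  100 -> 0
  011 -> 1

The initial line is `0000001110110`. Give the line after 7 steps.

0111101100100
0111001000100
0110001010100
0100101010100
0100101010100  (fixed point — unchanged through step 7)

0100101010100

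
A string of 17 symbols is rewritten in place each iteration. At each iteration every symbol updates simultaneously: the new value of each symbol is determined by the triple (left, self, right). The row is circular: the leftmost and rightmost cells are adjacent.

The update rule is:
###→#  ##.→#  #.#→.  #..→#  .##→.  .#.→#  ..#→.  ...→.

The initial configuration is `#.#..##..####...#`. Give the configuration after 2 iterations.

#..##..##..####..

#.##..##..####...
#..##..##..####..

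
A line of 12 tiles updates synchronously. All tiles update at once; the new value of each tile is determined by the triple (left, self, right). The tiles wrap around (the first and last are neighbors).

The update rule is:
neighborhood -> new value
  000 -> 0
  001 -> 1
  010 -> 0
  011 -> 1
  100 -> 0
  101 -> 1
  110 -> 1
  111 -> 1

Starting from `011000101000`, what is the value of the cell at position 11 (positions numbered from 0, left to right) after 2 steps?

1

step 1: 111001010000
step 2: 111010100001
position 11 holds 1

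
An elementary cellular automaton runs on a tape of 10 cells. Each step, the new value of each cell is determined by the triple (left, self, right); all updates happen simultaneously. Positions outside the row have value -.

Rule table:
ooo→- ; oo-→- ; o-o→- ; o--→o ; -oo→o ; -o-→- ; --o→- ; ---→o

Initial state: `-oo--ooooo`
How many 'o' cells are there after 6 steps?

-o-o-o----
------oooo
ooooo-o---
o------ooo
-ooooo-o--
-o------oo
count of o: 3

3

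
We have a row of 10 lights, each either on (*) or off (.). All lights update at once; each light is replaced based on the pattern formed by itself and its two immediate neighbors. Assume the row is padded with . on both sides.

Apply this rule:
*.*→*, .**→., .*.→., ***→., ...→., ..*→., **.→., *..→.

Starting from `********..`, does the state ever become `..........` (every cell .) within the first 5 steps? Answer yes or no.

step 1: ..........
all cells are . at step 1

yes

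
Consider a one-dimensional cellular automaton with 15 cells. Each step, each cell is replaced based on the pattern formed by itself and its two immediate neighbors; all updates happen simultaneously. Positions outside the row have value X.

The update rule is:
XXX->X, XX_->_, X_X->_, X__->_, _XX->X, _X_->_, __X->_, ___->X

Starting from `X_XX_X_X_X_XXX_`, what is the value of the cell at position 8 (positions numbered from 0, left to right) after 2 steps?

__X________XX__
____XXXXXX_X___
position 8 holds X

X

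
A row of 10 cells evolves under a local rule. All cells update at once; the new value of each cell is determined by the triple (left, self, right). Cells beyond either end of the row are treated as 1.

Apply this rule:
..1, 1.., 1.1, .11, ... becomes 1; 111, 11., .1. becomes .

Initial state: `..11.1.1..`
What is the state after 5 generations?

111.1.1.11
...1.1.11.
111.1.11.1
...1.11.11
111.11.11.

111.11.11.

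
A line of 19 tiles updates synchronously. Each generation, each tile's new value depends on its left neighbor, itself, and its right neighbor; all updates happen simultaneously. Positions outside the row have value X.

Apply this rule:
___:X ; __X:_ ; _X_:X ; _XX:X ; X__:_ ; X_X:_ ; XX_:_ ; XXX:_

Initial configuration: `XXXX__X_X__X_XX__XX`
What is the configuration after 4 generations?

generation 1: ______X_X__X_X___X_
generation 2: _XXXX_X_X__X_X_X_X_
generation 3: _X____X_X__X_X_X_X_
generation 4: _X_XX_X_X__X_X_X_X_

_X_XX_X_X__X_X_X_X_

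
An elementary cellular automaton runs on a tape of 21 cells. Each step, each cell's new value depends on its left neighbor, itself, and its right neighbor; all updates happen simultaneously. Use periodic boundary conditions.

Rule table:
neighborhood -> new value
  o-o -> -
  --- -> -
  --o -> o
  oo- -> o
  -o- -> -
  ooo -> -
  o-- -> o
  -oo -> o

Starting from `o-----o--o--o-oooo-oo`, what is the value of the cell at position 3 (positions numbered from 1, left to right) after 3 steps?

oo---o-oo-oo--o--o-o-
ooo-o--oo-oooo-oo----
o-o--oooo-o--o-ooo--o
position 3 holds o

o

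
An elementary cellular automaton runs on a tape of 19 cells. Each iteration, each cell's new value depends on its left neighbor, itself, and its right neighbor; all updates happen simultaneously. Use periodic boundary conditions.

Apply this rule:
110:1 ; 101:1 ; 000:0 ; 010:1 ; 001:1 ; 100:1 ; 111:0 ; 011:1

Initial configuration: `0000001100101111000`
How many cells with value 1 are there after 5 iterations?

0000011111111001100
0000110000001111110
0001111000011000011
1011001100111100111
1111111111100111100
count of 1: 15

15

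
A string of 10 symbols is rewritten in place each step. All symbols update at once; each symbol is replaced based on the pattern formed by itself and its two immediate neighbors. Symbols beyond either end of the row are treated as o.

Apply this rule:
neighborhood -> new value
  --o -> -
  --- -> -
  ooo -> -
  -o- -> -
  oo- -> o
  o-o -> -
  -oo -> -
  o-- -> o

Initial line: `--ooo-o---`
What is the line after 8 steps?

o---o--o--
oo---o--o-
-oo---o---
--oo---o--
o--oo---o-
oo--oo----
-oo--oo---
--oo--oo--

--oo--oo--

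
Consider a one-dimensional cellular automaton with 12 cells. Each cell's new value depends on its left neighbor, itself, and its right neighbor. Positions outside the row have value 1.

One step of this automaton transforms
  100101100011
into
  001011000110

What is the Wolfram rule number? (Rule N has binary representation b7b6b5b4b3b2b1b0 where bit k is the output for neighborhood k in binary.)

position 11: 111 → 0  (bit 7 = 0)
position 0: 110 → 0  (bit 6 = 0)
position 4: 101 → 1  (bit 5 = 1)
position 1: 100 → 0  (bit 4 = 0)
position 5: 011 → 1  (bit 3 = 1)
position 3: 010 → 0  (bit 2 = 0)
position 2: 001 → 1  (bit 1 = 1)
position 8: 000 → 0  (bit 0 = 0)
bits b7..b0 = 00101010 = 42

42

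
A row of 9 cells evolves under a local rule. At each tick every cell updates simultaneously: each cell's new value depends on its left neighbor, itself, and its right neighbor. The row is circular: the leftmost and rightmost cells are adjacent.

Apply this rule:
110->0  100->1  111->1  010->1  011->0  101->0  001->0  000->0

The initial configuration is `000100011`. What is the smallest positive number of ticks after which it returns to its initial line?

tick 1: 100110000
tick 2: 110001000
tick 3: 001001100
tick 4: 001100010
tick 5: 000010011
tick 6: 100011000
tick 7: 110000100
tick 8: 001000110
tick 9: 001100001
tick 10: 100010001
tick 11: 010011000
tick 12: 011000100
tick 13: 000100110
tick 14: 000110001
tick 15: 100001001
tick 16: 010001100
tick 17: 011000010
tick 18: 000100011

18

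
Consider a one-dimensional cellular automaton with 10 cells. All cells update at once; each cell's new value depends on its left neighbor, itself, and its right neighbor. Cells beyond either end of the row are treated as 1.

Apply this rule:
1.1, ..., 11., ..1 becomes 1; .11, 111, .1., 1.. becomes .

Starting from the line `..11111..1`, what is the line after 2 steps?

.1....1.1.
1..111.1.1

1..111.1.1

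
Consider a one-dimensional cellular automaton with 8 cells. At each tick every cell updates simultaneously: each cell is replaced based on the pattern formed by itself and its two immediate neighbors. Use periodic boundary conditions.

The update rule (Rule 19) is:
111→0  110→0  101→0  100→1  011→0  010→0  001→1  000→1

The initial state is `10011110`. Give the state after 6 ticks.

10011111

tick 1: 01100000
tick 2: 10011111
tick 3: 01100000  (repeats tick 1; period 2)
tick 6: 10011111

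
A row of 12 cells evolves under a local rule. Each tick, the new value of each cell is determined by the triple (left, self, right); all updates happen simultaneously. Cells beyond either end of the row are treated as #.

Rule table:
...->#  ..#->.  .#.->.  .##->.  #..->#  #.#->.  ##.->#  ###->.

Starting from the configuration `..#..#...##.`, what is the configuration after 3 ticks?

#..#..##..#.
##..#..##...
.##..#..###.

.##..#..###.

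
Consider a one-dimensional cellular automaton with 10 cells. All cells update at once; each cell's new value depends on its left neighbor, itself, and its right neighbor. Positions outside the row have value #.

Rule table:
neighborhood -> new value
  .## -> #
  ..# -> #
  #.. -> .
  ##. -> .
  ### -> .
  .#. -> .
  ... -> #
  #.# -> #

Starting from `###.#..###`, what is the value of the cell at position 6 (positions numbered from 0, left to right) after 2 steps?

#

...#..##..
.##..##..#
position 6 holds #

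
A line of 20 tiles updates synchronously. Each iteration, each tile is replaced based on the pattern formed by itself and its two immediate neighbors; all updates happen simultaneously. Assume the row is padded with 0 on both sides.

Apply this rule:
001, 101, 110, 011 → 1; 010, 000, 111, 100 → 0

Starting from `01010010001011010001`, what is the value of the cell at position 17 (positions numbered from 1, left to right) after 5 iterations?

0

iteration 1: 10100100010111100010
iteration 2: 01001000101100100100
iteration 3: 10010001011101001000
iteration 4: 00100010110110010000
iteration 5: 01000101111110100000
position 17 holds 0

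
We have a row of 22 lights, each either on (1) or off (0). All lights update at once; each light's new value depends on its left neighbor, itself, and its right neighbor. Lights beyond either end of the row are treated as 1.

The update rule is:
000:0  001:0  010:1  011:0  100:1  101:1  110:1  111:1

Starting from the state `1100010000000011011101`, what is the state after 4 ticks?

1111110011000000001101

1110011000000001101110
1111001100000000110111
1111100110000000011011
1111110011000000001101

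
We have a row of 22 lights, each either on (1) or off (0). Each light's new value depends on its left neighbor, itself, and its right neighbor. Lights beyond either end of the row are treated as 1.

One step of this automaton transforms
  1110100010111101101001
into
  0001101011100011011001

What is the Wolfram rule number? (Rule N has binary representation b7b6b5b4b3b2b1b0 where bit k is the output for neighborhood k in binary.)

45

position 0: 111 → 0  (bit 7 = 0)
position 2: 110 → 0  (bit 6 = 0)
position 3: 101 → 1  (bit 5 = 1)
position 5: 100 → 0  (bit 4 = 0)
position 10: 011 → 1  (bit 3 = 1)
position 4: 010 → 1  (bit 2 = 1)
position 7: 001 → 0  (bit 1 = 0)
position 6: 000 → 1  (bit 0 = 1)
bits b7..b0 = 00101101 = 45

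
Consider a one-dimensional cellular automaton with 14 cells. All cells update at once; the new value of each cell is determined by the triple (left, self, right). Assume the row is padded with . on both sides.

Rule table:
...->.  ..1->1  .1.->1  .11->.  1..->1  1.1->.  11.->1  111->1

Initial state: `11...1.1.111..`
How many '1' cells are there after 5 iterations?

.11.11.1..111.
1.1..1.111.111
1.1111..11..11
1..11111.111.1
111.1111..11.1
count of 1: 10

10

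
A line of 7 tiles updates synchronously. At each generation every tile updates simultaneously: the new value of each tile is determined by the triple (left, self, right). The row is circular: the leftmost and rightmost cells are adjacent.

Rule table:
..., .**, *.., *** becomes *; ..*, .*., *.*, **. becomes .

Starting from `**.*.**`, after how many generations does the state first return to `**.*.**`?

7

generation 1: *....**
generation 2: .***.**
generation 3: .**..*.
generation 4: .*.*..*
generation 5: ....*..
generation 6: ***..**
generation 7: **.*.**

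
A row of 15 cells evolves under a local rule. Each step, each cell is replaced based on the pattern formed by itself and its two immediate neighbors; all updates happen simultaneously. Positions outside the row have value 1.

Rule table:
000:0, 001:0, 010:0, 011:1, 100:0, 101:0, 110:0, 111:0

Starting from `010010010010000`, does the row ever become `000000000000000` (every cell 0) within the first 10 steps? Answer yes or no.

000000000000000
all cells are 0 at step 1

yes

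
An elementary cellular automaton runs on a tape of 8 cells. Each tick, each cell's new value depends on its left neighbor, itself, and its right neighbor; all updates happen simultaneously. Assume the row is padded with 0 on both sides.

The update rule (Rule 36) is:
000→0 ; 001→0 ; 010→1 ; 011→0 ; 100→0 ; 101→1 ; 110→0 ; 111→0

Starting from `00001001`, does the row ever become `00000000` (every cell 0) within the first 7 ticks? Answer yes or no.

00001001  (fixed point — unchanged through tick 7)
tick 7 is 00001001, still not uniform 0

no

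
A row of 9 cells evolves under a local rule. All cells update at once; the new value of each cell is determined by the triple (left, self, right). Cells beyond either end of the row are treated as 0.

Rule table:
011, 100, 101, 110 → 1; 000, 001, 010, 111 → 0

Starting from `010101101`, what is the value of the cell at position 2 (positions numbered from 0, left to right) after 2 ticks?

0

001011110
000110011
position 2 holds 0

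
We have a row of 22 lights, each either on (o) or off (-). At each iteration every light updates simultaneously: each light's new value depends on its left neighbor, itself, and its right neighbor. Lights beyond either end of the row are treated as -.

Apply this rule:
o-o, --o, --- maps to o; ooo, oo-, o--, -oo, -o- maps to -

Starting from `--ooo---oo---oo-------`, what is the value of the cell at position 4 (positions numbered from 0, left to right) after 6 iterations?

-

iteration 1: oo----oo---oo---oooooo
iteration 2: ---ooo---oo---oo------
iteration 3: ooo----oo---oo---ooooo
iteration 4: ----ooo---oo---oo-----
iteration 5: oooo----oo---oo---oooo
iteration 6: -----ooo---oo---oo----
position 4 holds -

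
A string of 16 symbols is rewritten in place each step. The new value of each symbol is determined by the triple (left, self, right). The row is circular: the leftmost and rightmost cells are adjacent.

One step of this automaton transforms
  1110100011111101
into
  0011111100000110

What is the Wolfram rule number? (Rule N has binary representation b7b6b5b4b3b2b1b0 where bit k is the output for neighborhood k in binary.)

119

position 0: 111 → 0  (bit 7 = 0)
position 2: 110 → 1  (bit 6 = 1)
position 3: 101 → 1  (bit 5 = 1)
position 5: 100 → 1  (bit 4 = 1)
position 8: 011 → 0  (bit 3 = 0)
position 4: 010 → 1  (bit 2 = 1)
position 7: 001 → 1  (bit 1 = 1)
position 6: 000 → 1  (bit 0 = 1)
bits b7..b0 = 01110111 = 119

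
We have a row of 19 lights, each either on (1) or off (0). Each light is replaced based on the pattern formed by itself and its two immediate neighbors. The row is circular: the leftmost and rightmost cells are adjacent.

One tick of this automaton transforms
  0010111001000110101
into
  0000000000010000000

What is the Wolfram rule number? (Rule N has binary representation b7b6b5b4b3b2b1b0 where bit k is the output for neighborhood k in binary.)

position 5: 111 → 0  (bit 7 = 0)
position 6: 110 → 0  (bit 6 = 0)
position 3: 101 → 0  (bit 5 = 0)
position 0: 100 → 0  (bit 4 = 0)
position 4: 011 → 0  (bit 3 = 0)
position 2: 010 → 0  (bit 2 = 0)
position 1: 001 → 0  (bit 1 = 0)
position 11: 000 → 1  (bit 0 = 1)
bits b7..b0 = 00000001 = 1

1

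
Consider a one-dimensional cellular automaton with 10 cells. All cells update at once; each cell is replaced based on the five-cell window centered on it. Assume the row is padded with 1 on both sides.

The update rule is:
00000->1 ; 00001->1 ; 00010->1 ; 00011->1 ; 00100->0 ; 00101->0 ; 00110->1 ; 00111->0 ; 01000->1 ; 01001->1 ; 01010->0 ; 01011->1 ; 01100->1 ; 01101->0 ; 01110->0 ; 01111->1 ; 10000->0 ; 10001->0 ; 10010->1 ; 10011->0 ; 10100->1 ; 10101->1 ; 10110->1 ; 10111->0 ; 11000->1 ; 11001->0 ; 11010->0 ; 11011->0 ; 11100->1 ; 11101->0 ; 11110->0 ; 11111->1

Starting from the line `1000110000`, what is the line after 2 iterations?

1101111011
0000100001

0000100001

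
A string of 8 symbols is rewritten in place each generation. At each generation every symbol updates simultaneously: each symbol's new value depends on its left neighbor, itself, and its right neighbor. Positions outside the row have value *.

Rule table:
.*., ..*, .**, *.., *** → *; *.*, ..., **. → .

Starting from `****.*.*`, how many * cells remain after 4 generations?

6

***..*.*
**.***.*
*..**..*
.***.***
count of *: 6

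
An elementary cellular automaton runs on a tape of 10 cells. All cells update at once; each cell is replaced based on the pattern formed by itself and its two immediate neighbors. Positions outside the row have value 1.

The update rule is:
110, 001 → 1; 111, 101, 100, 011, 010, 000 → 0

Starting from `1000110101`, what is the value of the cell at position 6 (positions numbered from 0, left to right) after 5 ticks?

1001010000
1010000001
1000000010
1000000100
1000001001
position 6 holds 1

1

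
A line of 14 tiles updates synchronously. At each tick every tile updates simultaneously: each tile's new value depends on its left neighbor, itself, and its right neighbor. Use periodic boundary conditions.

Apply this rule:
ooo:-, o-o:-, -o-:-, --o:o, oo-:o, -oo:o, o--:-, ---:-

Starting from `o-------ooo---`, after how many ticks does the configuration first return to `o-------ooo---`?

-------oo-o--o
------ooo---o-
-----oo-o--o--
----ooo---o---
---oo-o--o----
--ooo---o-----
-oo-o--o------
ooo---o-------
o-o--o-------o
o---o-------oo
o--o-------oo-
--o-------ooo-
-o-------oo-o-
o-------ooo---

14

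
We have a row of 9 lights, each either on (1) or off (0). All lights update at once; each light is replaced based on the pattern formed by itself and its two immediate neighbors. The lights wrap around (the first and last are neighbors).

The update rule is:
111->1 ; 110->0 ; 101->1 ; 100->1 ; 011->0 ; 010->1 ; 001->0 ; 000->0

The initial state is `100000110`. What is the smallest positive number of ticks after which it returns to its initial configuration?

110000001
101000000
111100000
011010000
000111000
000010100
000011110
000001101
100000011
010000001
111000001
110100000
001110000
000101000
000111100
000011010
000000111
100000010
110000011
101000001
011100000
001010000
001111000
000110100
000001110
000000101
100000111
010000011
111000000
010100000
011110000
001101000
000011100
000001010
000001111
100000110

36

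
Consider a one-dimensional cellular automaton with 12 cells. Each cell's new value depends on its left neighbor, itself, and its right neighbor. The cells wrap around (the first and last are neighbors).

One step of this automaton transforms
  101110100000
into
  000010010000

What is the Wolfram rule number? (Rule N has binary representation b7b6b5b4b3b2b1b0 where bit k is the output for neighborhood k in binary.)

80

position 3: 111 → 0  (bit 7 = 0)
position 4: 110 → 1  (bit 6 = 1)
position 1: 101 → 0  (bit 5 = 0)
position 7: 100 → 1  (bit 4 = 1)
position 2: 011 → 0  (bit 3 = 0)
position 0: 010 → 0  (bit 2 = 0)
position 11: 001 → 0  (bit 1 = 0)
position 8: 000 → 0  (bit 0 = 0)
bits b7..b0 = 01010000 = 80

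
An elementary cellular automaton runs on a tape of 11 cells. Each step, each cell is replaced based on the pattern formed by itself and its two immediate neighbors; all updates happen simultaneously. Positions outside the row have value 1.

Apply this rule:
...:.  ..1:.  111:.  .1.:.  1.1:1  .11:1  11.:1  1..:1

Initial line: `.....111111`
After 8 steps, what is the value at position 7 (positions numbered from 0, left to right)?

step 1: 1....1.....
step 2: 11....1....
step 3: .11....1...
step 4: 1111....1..
step 5: ...11....1.
step 6: 1..111....1
step 7: 11.1.11...1
step 8: .11.1111..1
position 7 holds 1

1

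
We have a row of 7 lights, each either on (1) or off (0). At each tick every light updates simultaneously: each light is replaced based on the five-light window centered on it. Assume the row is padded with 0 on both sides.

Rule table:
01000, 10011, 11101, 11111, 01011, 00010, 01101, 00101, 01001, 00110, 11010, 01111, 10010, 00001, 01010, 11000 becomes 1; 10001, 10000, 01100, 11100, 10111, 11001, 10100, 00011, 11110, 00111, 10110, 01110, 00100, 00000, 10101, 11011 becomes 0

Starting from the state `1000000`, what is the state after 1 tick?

0100000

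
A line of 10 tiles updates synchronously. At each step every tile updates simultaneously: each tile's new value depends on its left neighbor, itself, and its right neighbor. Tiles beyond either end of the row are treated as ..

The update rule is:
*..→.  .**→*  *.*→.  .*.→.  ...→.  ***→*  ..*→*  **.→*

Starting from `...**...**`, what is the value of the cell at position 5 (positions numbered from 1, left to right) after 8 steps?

step 1: ..***..***
step 2: .****.****
step 3: *****.****
step 4: *****.****  (fixed point — unchanged through step 8)
position 5 holds *

*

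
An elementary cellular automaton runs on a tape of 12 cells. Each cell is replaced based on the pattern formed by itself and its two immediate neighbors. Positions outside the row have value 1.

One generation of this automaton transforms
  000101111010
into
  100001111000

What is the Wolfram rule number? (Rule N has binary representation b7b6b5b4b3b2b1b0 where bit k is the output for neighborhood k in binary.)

216

position 6: 111 → 1  (bit 7 = 1)
position 8: 110 → 1  (bit 6 = 1)
position 4: 101 → 0  (bit 5 = 0)
position 0: 100 → 1  (bit 4 = 1)
position 5: 011 → 1  (bit 3 = 1)
position 3: 010 → 0  (bit 2 = 0)
position 2: 001 → 0  (bit 1 = 0)
position 1: 000 → 0  (bit 0 = 0)
bits b7..b0 = 11011000 = 216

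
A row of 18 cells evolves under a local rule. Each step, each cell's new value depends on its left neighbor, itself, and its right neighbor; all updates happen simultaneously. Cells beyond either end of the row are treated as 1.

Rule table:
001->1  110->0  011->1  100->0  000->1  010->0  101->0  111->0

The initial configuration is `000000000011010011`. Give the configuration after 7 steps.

011100011111111110

step 1: 011111111110000110
step 2: 010000000000111100
step 3: 000111111111100001
step 4: 011100000000001111
step 5: 010001111111111000
step 6: 000111000000000011
step 7: 011100011111111110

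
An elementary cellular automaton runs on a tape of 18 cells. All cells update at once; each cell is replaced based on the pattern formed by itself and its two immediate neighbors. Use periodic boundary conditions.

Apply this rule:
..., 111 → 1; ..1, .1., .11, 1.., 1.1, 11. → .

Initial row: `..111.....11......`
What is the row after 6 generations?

.....11..111....11

1..1..111....11111
.......1..11..1111
.11111.........11.
..111..1111111....
1..1....11111..111
.....11..111....11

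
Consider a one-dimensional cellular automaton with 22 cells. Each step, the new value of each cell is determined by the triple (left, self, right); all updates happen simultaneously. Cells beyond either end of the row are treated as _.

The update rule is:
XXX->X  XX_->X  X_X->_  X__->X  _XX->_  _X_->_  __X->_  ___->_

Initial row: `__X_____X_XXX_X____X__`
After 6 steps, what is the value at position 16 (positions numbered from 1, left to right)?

_

___X_______XX__X____X_
____X_______XX__X____X
_____X_______XX__X____
______X_______XX__X___
_______X_______XX__X__
________X_______XX__X_
position 16 holds _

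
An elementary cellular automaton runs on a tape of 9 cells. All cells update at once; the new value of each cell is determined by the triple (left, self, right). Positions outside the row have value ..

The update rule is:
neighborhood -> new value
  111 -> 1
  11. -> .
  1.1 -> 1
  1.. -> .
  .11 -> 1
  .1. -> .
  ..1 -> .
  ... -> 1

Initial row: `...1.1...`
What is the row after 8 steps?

step 1: 11..1..11
step 2: 1......1.
step 3: ..1111...
step 4: 1.111..11
step 5: .111...1.
step 6: .11..1...
step 7: .1.....11
step 8: ...111.1.

...111.1.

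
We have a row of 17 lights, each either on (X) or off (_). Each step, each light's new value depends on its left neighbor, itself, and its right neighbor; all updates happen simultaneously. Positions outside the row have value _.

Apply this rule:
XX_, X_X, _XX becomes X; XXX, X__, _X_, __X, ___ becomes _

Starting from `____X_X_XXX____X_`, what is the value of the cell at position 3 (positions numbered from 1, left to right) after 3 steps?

_

_____X_XX_X______
______XXXX_______
______X__X_______
position 3 holds _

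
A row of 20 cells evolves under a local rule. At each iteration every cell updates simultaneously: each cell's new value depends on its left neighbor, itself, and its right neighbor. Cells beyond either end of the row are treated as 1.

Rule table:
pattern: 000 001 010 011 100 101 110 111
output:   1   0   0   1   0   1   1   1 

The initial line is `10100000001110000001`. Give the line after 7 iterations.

11001111111111111111

11001111101110111101
11001111111111111111
11001111111111111111  (fixed point — unchanged through iteration 7)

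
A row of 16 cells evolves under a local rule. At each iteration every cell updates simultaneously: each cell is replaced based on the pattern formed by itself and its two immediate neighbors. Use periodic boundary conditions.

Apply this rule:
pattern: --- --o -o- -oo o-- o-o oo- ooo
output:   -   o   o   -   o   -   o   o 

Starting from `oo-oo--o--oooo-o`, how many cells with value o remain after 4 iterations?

12

oo--oooooo-ooo--
-ooo-ooooo--oooo
--oo--oooooo-ooo
oo-ooo-ooooo--oo
count of o: 12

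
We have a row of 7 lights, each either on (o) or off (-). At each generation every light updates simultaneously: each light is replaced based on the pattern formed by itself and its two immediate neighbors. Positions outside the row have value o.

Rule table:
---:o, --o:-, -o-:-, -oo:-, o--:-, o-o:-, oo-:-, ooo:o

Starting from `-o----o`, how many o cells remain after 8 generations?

1

---oo--
-o-----
---ooo-
-o--o--
-------
-ooooo-
--ooo--
---o---
count of o: 1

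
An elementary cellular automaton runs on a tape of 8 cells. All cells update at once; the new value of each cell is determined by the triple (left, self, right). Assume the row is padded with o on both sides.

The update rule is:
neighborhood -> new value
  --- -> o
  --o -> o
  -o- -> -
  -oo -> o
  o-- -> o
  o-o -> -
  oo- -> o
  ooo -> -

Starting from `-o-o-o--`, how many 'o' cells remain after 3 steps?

1

------oo
ooooooo-
------o-
count of o: 1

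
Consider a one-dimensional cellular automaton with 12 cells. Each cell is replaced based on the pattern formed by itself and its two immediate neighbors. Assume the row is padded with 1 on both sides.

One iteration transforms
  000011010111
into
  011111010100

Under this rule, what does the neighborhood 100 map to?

0

At position 0 the neighborhood is 100; the next row has 0 there.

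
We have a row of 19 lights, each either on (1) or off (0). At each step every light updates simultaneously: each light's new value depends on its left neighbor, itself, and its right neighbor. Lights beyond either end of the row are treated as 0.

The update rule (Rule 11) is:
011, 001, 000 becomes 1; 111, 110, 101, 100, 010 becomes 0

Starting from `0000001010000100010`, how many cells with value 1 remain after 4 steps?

step 1: 1111110000111001100
step 2: 1000000111100011001
step 3: 0011111100001110010
step 4: 1110000001111000100
count of 1: 8

8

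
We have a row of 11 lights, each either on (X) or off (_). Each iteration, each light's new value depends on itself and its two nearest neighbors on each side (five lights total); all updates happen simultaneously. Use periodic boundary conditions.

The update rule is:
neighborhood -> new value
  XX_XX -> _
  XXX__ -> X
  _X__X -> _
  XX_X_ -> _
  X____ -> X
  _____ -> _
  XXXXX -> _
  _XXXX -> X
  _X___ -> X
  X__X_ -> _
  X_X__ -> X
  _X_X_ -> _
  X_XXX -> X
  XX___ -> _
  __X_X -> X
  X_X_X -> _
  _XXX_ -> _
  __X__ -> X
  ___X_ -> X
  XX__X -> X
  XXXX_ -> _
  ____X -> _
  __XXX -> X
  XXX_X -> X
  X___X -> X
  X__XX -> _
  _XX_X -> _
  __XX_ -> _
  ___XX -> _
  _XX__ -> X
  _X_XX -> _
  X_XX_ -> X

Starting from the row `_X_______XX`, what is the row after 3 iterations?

_XXX_______
_X_X_X_____
XX___XXX___

XX___XXX___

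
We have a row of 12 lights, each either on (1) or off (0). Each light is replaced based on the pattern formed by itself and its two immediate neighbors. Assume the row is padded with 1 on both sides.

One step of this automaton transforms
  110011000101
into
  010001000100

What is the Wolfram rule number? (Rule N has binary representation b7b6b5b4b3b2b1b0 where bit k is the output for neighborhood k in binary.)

68

position 0: 111 → 0  (bit 7 = 0)
position 1: 110 → 1  (bit 6 = 1)
position 10: 101 → 0  (bit 5 = 0)
position 2: 100 → 0  (bit 4 = 0)
position 4: 011 → 0  (bit 3 = 0)
position 9: 010 → 1  (bit 2 = 1)
position 3: 001 → 0  (bit 1 = 0)
position 7: 000 → 0  (bit 0 = 0)
bits b7..b0 = 01000100 = 68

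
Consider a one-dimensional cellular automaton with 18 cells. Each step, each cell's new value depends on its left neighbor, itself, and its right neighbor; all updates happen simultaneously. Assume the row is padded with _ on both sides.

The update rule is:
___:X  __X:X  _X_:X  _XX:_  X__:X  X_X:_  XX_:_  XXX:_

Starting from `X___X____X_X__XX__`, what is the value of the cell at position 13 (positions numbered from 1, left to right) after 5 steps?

XXXXXXXXXX_XXX__XX
______________XX__
XXXXXXXXXXXXXX__XX
______________XX__  (repeats step 2; period 2)
step 5: XXXXXXXXXXXXXX__XX
position 13 holds X

X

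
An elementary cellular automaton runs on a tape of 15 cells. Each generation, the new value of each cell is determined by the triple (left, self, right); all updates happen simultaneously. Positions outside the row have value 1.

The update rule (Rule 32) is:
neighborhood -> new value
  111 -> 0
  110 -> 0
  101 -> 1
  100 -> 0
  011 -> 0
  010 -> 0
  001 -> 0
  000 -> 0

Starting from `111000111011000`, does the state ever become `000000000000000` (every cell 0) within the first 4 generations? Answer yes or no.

000000000100000
000000000000000
all cells are 0 at generation 2

yes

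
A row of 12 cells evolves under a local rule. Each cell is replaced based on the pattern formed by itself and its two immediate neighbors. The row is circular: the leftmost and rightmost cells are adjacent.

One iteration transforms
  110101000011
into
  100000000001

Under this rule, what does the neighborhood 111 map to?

1

At position 0 the neighborhood is 111; the next row has 1 there.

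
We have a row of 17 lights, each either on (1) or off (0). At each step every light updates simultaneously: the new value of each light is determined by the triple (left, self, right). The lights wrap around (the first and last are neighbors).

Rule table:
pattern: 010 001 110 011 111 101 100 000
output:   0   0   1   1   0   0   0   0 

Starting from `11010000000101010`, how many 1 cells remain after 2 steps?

11000000000000000
11000000000000000
count of 1: 2

2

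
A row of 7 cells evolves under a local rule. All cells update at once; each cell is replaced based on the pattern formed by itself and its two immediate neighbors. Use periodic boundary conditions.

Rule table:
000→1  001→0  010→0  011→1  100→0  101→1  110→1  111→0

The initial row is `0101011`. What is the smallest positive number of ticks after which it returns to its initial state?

14

tick 1: 1010111
tick 2: 1101100
tick 3: 1111100
tick 4: 1000100
tick 5: 0010000
tick 6: 1000111
tick 7: 1010100
tick 8: 0101000
tick 9: 0010011
tick 10: 0000011
tick 11: 0111011
tick 12: 1101111
tick 13: 0111000
tick 14: 0101011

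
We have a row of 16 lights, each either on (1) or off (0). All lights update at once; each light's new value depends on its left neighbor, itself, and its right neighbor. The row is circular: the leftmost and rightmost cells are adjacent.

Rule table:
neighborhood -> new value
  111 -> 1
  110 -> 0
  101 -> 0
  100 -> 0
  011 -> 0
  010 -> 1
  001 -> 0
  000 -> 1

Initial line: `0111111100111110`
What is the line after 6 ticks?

tick 1: 0011111000011100
tick 2: 1001110011001001
tick 3: 0000100000001000
tick 4: 1110101111101011
tick 5: 1100100111001001
tick 6: 1000100010001000

1000100010001000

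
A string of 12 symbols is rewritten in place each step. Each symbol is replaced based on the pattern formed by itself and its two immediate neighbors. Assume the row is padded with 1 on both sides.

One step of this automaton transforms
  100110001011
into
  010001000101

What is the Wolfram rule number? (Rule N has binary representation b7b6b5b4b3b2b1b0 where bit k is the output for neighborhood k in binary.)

176

position 11: 111 → 1  (bit 7 = 1)
position 0: 110 → 0  (bit 6 = 0)
position 9: 101 → 1  (bit 5 = 1)
position 1: 100 → 1  (bit 4 = 1)
position 3: 011 → 0  (bit 3 = 0)
position 8: 010 → 0  (bit 2 = 0)
position 2: 001 → 0  (bit 1 = 0)
position 6: 000 → 0  (bit 0 = 0)
bits b7..b0 = 10110000 = 176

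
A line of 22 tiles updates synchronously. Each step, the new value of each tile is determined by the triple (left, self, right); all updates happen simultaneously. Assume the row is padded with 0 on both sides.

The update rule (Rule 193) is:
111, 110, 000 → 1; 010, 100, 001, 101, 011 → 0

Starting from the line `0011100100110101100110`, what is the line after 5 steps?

0010010001011111100000

1001100000010000100010
0000101111000110001000
1110000111010010100011
0110110011000000001001
0010010001011111100000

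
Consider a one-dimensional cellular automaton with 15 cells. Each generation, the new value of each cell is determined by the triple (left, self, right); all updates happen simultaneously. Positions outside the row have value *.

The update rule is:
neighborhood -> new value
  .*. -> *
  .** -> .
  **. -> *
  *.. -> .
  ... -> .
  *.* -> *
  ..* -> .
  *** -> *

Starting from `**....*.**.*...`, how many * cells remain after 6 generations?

3

generation 1: **....**.***...
generation 2: **.....**.**...
generation 3: **......**.*...
generation 4: **.......***...
generation 5: **........**...
generation 6: **.........*...
count of *: 3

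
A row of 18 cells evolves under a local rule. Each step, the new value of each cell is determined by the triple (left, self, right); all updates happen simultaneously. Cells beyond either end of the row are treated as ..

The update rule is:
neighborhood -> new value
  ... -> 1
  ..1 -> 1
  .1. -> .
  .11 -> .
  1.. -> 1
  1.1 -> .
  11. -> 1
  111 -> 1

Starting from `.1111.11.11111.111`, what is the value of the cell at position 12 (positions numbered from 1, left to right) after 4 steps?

step 1: 1.111..1..1111..11
step 2: ...1111.11.11111.1
step 3: 111.111..1..1111..
step 4: .11..1111.11.11111
position 12 holds 1

1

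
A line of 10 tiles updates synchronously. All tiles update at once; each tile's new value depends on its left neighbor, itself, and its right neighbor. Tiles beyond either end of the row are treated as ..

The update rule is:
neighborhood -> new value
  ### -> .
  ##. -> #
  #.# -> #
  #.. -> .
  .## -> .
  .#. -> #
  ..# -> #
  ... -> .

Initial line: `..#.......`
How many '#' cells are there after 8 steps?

1

.##.......
#.#.......
###.......
..#.......  (repeats step 0; period 4)
step 8: ..#.......
count of #: 1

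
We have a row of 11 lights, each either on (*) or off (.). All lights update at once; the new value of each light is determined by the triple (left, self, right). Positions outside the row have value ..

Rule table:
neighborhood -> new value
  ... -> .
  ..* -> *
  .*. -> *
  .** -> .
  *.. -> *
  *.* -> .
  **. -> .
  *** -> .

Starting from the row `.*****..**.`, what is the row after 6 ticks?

*****.*...*

*.....**..*
**...*..***
..*.****...
.**.....*..
*..*...***.
*****.*...*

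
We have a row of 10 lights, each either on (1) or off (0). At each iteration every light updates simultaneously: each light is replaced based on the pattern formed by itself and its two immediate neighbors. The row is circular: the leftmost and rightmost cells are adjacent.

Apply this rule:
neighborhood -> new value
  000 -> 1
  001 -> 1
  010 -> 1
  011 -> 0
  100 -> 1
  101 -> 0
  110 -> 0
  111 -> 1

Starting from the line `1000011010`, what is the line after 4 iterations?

iteration 1: 1111100010
iteration 2: 0111011110
iteration 3: 1010001101
iteration 4: 0011110000

0011110000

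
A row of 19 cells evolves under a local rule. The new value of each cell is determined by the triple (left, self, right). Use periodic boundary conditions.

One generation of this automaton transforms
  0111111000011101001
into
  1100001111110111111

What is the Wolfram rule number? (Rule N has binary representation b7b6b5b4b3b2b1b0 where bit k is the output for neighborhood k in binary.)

127

position 2: 111 → 0  (bit 7 = 0)
position 6: 110 → 1  (bit 6 = 1)
position 0: 101 → 1  (bit 5 = 1)
position 7: 100 → 1  (bit 4 = 1)
position 1: 011 → 1  (bit 3 = 1)
position 15: 010 → 1  (bit 2 = 1)
position 10: 001 → 1  (bit 1 = 1)
position 8: 000 → 1  (bit 0 = 1)
bits b7..b0 = 01111111 = 127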